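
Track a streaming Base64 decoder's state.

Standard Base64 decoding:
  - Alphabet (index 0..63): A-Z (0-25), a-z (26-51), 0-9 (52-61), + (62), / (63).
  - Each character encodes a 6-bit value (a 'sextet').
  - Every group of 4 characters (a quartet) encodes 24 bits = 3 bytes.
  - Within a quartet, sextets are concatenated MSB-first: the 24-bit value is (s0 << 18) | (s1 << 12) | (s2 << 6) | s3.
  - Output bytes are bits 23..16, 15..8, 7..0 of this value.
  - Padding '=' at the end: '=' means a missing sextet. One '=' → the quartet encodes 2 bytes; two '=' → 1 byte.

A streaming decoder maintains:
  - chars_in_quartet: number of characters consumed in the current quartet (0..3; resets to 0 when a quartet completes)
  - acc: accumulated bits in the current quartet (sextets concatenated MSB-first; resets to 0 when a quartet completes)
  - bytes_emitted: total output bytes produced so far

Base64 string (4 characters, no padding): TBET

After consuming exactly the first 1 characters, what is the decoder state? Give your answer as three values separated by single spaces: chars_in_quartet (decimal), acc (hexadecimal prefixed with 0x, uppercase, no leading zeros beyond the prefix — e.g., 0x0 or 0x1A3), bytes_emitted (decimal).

After char 0 ('T'=19): chars_in_quartet=1 acc=0x13 bytes_emitted=0

Answer: 1 0x13 0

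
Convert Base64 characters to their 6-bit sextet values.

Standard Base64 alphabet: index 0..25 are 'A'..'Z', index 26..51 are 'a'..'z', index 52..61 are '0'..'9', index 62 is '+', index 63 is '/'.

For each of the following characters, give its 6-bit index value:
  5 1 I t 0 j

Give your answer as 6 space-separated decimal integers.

'5': 0..9 range, 52 + ord('5') − ord('0') = 57
'1': 0..9 range, 52 + ord('1') − ord('0') = 53
'I': A..Z range, ord('I') − ord('A') = 8
't': a..z range, 26 + ord('t') − ord('a') = 45
'0': 0..9 range, 52 + ord('0') − ord('0') = 52
'j': a..z range, 26 + ord('j') − ord('a') = 35

Answer: 57 53 8 45 52 35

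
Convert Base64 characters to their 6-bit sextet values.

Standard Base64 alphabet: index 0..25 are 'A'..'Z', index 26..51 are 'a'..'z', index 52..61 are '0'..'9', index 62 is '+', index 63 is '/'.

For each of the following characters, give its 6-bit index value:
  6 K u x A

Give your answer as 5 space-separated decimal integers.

'6': 0..9 range, 52 + ord('6') − ord('0') = 58
'K': A..Z range, ord('K') − ord('A') = 10
'u': a..z range, 26 + ord('u') − ord('a') = 46
'x': a..z range, 26 + ord('x') − ord('a') = 49
'A': A..Z range, ord('A') − ord('A') = 0

Answer: 58 10 46 49 0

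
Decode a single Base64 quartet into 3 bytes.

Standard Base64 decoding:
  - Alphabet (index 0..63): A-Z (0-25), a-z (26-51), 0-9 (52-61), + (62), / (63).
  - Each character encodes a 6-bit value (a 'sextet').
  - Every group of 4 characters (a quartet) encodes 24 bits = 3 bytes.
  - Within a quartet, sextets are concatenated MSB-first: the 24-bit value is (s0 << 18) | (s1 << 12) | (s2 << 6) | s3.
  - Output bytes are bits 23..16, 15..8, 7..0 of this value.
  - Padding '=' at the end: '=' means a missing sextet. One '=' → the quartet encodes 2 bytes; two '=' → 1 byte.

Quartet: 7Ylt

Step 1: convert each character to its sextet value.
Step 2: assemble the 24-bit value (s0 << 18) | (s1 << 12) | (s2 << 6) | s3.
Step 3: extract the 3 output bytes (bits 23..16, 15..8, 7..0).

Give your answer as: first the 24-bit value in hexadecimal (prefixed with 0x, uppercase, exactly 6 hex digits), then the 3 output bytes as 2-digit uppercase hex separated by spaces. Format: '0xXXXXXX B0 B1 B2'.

Answer: 0xED896D ED 89 6D

Derivation:
Sextets: 7=59, Y=24, l=37, t=45
24-bit: (59<<18) | (24<<12) | (37<<6) | 45
      = 0xEC0000 | 0x018000 | 0x000940 | 0x00002D
      = 0xED896D
Bytes: (v>>16)&0xFF=ED, (v>>8)&0xFF=89, v&0xFF=6D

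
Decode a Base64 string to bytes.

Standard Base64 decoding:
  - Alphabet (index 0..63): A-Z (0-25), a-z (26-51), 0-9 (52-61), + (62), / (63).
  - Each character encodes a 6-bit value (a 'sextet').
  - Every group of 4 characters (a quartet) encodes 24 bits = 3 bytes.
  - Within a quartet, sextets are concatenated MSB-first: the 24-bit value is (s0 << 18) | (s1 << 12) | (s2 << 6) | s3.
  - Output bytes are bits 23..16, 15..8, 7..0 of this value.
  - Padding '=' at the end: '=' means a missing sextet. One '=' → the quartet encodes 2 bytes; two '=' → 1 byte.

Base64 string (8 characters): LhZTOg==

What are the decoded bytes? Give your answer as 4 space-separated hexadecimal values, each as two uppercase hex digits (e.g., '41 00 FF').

Answer: 2E 16 53 3A

Derivation:
After char 0 ('L'=11): chars_in_quartet=1 acc=0xB bytes_emitted=0
After char 1 ('h'=33): chars_in_quartet=2 acc=0x2E1 bytes_emitted=0
After char 2 ('Z'=25): chars_in_quartet=3 acc=0xB859 bytes_emitted=0
After char 3 ('T'=19): chars_in_quartet=4 acc=0x2E1653 -> emit 2E 16 53, reset; bytes_emitted=3
After char 4 ('O'=14): chars_in_quartet=1 acc=0xE bytes_emitted=3
After char 5 ('g'=32): chars_in_quartet=2 acc=0x3A0 bytes_emitted=3
Padding '==': partial quartet acc=0x3A0 -> emit 3A; bytes_emitted=4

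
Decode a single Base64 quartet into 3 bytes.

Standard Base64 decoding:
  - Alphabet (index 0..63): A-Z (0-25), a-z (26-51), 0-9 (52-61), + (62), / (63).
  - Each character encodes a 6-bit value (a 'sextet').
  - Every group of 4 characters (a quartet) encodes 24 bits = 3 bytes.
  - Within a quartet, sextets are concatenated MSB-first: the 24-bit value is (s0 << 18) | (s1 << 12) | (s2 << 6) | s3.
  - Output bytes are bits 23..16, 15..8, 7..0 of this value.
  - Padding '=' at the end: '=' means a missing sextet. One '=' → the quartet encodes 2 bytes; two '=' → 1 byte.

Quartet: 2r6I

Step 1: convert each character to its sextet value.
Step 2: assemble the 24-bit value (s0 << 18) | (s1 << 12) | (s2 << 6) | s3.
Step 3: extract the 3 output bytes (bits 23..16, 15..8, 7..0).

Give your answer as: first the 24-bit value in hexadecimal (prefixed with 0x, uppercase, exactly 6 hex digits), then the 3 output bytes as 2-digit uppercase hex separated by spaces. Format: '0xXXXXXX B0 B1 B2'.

Answer: 0xDABE88 DA BE 88

Derivation:
Sextets: 2=54, r=43, 6=58, I=8
24-bit: (54<<18) | (43<<12) | (58<<6) | 8
      = 0xD80000 | 0x02B000 | 0x000E80 | 0x000008
      = 0xDABE88
Bytes: (v>>16)&0xFF=DA, (v>>8)&0xFF=BE, v&0xFF=88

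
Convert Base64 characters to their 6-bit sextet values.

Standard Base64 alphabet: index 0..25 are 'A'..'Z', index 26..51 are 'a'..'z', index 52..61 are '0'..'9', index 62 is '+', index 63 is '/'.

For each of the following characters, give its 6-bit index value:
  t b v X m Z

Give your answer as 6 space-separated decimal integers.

't': a..z range, 26 + ord('t') − ord('a') = 45
'b': a..z range, 26 + ord('b') − ord('a') = 27
'v': a..z range, 26 + ord('v') − ord('a') = 47
'X': A..Z range, ord('X') − ord('A') = 23
'm': a..z range, 26 + ord('m') − ord('a') = 38
'Z': A..Z range, ord('Z') − ord('A') = 25

Answer: 45 27 47 23 38 25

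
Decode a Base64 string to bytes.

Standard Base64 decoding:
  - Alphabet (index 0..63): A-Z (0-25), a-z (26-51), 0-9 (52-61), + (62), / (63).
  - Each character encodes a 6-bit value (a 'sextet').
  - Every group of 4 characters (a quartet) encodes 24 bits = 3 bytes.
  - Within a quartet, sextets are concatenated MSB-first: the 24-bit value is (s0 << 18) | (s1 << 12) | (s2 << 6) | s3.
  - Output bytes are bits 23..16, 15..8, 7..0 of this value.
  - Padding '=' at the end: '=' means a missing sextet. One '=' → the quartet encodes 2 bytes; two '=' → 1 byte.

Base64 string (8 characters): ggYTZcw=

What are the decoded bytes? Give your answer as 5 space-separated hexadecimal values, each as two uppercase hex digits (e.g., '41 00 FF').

After char 0 ('g'=32): chars_in_quartet=1 acc=0x20 bytes_emitted=0
After char 1 ('g'=32): chars_in_quartet=2 acc=0x820 bytes_emitted=0
After char 2 ('Y'=24): chars_in_quartet=3 acc=0x20818 bytes_emitted=0
After char 3 ('T'=19): chars_in_quartet=4 acc=0x820613 -> emit 82 06 13, reset; bytes_emitted=3
After char 4 ('Z'=25): chars_in_quartet=1 acc=0x19 bytes_emitted=3
After char 5 ('c'=28): chars_in_quartet=2 acc=0x65C bytes_emitted=3
After char 6 ('w'=48): chars_in_quartet=3 acc=0x19730 bytes_emitted=3
Padding '=': partial quartet acc=0x19730 -> emit 65 CC; bytes_emitted=5

Answer: 82 06 13 65 CC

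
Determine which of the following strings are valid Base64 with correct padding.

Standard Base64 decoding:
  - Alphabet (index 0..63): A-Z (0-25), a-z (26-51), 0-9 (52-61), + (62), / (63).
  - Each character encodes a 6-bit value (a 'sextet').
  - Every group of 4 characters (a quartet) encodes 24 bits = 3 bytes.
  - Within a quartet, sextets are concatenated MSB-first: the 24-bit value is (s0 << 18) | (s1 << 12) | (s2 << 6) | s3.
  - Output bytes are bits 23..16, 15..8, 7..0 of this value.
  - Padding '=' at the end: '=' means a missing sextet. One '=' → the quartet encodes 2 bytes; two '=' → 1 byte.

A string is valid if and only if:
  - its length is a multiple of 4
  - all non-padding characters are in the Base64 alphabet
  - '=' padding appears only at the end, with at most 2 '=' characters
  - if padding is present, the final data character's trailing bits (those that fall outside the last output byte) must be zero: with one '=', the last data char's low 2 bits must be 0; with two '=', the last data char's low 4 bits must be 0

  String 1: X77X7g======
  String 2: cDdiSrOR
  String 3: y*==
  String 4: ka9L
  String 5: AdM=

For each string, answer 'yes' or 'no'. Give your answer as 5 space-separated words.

Answer: no yes no yes yes

Derivation:
String 1: 'X77X7g======' → invalid (6 pad chars (max 2))
String 2: 'cDdiSrOR' → valid
String 3: 'y*==' → invalid (bad char(s): ['*'])
String 4: 'ka9L' → valid
String 5: 'AdM=' → valid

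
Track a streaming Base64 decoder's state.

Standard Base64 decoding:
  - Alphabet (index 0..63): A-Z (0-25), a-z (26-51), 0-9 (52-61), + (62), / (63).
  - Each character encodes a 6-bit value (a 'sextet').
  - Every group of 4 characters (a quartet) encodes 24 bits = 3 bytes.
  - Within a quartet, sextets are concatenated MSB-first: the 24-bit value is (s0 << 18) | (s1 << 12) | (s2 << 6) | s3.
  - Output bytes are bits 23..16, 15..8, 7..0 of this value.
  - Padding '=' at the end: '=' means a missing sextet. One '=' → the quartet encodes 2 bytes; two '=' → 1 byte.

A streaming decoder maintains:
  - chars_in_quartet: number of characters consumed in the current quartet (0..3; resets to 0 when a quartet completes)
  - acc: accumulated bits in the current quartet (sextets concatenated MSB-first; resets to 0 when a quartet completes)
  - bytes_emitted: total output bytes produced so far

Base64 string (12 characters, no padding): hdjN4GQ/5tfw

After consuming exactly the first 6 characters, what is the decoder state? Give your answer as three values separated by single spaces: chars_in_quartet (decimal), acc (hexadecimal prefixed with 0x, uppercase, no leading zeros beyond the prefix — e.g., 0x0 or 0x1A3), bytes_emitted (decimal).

Answer: 2 0xE06 3

Derivation:
After char 0 ('h'=33): chars_in_quartet=1 acc=0x21 bytes_emitted=0
After char 1 ('d'=29): chars_in_quartet=2 acc=0x85D bytes_emitted=0
After char 2 ('j'=35): chars_in_quartet=3 acc=0x21763 bytes_emitted=0
After char 3 ('N'=13): chars_in_quartet=4 acc=0x85D8CD -> emit 85 D8 CD, reset; bytes_emitted=3
After char 4 ('4'=56): chars_in_quartet=1 acc=0x38 bytes_emitted=3
After char 5 ('G'=6): chars_in_quartet=2 acc=0xE06 bytes_emitted=3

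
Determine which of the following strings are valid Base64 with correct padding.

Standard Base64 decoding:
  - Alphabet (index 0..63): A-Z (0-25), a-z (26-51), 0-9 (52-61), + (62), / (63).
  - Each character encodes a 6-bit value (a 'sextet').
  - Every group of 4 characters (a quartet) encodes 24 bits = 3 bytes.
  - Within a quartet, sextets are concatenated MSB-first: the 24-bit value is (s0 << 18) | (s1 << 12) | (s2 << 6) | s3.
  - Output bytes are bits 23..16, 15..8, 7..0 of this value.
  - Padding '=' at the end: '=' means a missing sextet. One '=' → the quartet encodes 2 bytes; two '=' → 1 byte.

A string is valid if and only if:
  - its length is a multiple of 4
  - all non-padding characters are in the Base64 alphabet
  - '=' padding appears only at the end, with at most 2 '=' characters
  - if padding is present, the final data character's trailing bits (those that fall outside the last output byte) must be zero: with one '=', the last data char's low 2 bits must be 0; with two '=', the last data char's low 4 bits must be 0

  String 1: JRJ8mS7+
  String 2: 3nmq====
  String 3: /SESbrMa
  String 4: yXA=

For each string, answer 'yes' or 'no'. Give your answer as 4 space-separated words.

String 1: 'JRJ8mS7+' → valid
String 2: '3nmq====' → invalid (4 pad chars (max 2))
String 3: '/SESbrMa' → valid
String 4: 'yXA=' → valid

Answer: yes no yes yes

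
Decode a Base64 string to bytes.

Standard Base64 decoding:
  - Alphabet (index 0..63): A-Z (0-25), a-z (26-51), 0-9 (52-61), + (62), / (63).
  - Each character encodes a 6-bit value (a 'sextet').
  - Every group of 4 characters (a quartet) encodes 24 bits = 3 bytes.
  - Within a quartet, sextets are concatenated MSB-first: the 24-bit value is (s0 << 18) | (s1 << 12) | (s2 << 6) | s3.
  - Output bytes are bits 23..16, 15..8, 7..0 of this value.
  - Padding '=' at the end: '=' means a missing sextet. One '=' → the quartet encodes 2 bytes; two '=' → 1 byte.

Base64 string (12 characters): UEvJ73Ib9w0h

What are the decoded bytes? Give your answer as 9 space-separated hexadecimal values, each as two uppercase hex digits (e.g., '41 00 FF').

After char 0 ('U'=20): chars_in_quartet=1 acc=0x14 bytes_emitted=0
After char 1 ('E'=4): chars_in_quartet=2 acc=0x504 bytes_emitted=0
After char 2 ('v'=47): chars_in_quartet=3 acc=0x1412F bytes_emitted=0
After char 3 ('J'=9): chars_in_quartet=4 acc=0x504BC9 -> emit 50 4B C9, reset; bytes_emitted=3
After char 4 ('7'=59): chars_in_quartet=1 acc=0x3B bytes_emitted=3
After char 5 ('3'=55): chars_in_quartet=2 acc=0xEF7 bytes_emitted=3
After char 6 ('I'=8): chars_in_quartet=3 acc=0x3BDC8 bytes_emitted=3
After char 7 ('b'=27): chars_in_quartet=4 acc=0xEF721B -> emit EF 72 1B, reset; bytes_emitted=6
After char 8 ('9'=61): chars_in_quartet=1 acc=0x3D bytes_emitted=6
After char 9 ('w'=48): chars_in_quartet=2 acc=0xF70 bytes_emitted=6
After char 10 ('0'=52): chars_in_quartet=3 acc=0x3DC34 bytes_emitted=6
After char 11 ('h'=33): chars_in_quartet=4 acc=0xF70D21 -> emit F7 0D 21, reset; bytes_emitted=9

Answer: 50 4B C9 EF 72 1B F7 0D 21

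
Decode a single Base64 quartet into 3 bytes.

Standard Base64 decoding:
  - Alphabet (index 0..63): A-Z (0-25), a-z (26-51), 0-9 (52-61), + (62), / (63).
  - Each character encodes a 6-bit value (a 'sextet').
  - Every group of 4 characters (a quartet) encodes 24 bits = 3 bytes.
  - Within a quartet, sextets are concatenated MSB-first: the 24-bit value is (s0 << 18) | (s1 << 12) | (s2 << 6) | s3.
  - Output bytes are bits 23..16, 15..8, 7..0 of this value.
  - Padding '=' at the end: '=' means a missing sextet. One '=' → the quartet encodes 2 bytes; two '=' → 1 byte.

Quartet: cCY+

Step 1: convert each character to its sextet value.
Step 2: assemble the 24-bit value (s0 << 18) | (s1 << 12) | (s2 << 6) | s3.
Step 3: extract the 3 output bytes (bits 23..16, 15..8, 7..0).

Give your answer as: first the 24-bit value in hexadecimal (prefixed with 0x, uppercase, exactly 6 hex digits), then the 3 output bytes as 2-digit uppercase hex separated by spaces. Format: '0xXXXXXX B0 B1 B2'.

Answer: 0x70263E 70 26 3E

Derivation:
Sextets: c=28, C=2, Y=24, +=62
24-bit: (28<<18) | (2<<12) | (24<<6) | 62
      = 0x700000 | 0x002000 | 0x000600 | 0x00003E
      = 0x70263E
Bytes: (v>>16)&0xFF=70, (v>>8)&0xFF=26, v&0xFF=3E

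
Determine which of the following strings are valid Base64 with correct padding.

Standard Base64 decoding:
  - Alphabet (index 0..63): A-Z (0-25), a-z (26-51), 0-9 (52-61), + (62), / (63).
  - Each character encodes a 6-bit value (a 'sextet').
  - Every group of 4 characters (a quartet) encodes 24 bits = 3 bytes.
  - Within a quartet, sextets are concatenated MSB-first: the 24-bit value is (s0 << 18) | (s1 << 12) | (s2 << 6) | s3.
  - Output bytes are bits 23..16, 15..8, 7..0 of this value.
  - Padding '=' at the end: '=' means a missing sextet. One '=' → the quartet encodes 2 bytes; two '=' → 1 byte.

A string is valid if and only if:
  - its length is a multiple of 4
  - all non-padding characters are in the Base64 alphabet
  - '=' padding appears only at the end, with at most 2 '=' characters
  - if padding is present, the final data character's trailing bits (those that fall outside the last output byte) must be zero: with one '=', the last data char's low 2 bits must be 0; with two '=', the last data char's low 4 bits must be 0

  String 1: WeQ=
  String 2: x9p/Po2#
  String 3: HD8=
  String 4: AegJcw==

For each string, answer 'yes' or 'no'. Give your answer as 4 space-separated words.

String 1: 'WeQ=' → valid
String 2: 'x9p/Po2#' → invalid (bad char(s): ['#'])
String 3: 'HD8=' → valid
String 4: 'AegJcw==' → valid

Answer: yes no yes yes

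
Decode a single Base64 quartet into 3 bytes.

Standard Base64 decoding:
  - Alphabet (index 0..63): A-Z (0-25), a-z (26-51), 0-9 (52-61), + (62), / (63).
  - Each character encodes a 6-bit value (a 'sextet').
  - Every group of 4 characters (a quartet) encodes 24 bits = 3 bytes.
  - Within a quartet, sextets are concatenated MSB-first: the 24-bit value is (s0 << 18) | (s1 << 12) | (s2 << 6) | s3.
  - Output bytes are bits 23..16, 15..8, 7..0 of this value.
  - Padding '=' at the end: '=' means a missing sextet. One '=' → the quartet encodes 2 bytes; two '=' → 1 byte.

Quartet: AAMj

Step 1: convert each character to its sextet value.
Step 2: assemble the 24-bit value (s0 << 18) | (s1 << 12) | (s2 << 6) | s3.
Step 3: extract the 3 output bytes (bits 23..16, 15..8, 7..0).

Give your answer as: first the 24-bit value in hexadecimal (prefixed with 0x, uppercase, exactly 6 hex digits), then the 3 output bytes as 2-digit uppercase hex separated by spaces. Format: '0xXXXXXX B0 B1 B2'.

Answer: 0x000323 00 03 23

Derivation:
Sextets: A=0, A=0, M=12, j=35
24-bit: (0<<18) | (0<<12) | (12<<6) | 35
      = 0x000000 | 0x000000 | 0x000300 | 0x000023
      = 0x000323
Bytes: (v>>16)&0xFF=00, (v>>8)&0xFF=03, v&0xFF=23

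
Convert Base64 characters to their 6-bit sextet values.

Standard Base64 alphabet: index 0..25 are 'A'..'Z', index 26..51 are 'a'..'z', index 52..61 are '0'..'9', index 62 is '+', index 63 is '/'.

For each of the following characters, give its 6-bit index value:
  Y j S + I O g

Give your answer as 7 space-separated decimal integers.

Answer: 24 35 18 62 8 14 32

Derivation:
'Y': A..Z range, ord('Y') − ord('A') = 24
'j': a..z range, 26 + ord('j') − ord('a') = 35
'S': A..Z range, ord('S') − ord('A') = 18
'+': index 62
'I': A..Z range, ord('I') − ord('A') = 8
'O': A..Z range, ord('O') − ord('A') = 14
'g': a..z range, 26 + ord('g') − ord('a') = 32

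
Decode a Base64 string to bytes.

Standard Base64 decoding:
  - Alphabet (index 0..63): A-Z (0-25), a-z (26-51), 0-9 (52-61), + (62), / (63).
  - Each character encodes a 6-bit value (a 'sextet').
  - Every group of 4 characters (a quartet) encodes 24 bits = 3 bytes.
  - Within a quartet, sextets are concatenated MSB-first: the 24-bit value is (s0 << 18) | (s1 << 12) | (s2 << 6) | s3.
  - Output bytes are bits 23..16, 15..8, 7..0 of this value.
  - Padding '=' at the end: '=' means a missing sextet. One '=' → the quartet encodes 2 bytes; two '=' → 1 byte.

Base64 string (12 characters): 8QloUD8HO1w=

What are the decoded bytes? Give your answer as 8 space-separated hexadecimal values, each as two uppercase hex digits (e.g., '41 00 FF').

Answer: F1 09 68 50 3F 07 3B 5C

Derivation:
After char 0 ('8'=60): chars_in_quartet=1 acc=0x3C bytes_emitted=0
After char 1 ('Q'=16): chars_in_quartet=2 acc=0xF10 bytes_emitted=0
After char 2 ('l'=37): chars_in_quartet=3 acc=0x3C425 bytes_emitted=0
After char 3 ('o'=40): chars_in_quartet=4 acc=0xF10968 -> emit F1 09 68, reset; bytes_emitted=3
After char 4 ('U'=20): chars_in_quartet=1 acc=0x14 bytes_emitted=3
After char 5 ('D'=3): chars_in_quartet=2 acc=0x503 bytes_emitted=3
After char 6 ('8'=60): chars_in_quartet=3 acc=0x140FC bytes_emitted=3
After char 7 ('H'=7): chars_in_quartet=4 acc=0x503F07 -> emit 50 3F 07, reset; bytes_emitted=6
After char 8 ('O'=14): chars_in_quartet=1 acc=0xE bytes_emitted=6
After char 9 ('1'=53): chars_in_quartet=2 acc=0x3B5 bytes_emitted=6
After char 10 ('w'=48): chars_in_quartet=3 acc=0xED70 bytes_emitted=6
Padding '=': partial quartet acc=0xED70 -> emit 3B 5C; bytes_emitted=8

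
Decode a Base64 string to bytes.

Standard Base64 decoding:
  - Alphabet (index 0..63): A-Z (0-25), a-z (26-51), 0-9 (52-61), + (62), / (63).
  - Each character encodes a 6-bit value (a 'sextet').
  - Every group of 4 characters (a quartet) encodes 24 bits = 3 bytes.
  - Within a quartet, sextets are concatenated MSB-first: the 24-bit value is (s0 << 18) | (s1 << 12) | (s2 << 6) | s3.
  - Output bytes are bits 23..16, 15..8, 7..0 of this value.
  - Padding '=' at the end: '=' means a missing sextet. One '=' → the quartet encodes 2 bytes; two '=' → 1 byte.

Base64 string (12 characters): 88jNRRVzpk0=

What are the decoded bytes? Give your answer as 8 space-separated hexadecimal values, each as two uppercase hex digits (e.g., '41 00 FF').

Answer: F3 C8 CD 45 15 73 A6 4D

Derivation:
After char 0 ('8'=60): chars_in_quartet=1 acc=0x3C bytes_emitted=0
After char 1 ('8'=60): chars_in_quartet=2 acc=0xF3C bytes_emitted=0
After char 2 ('j'=35): chars_in_quartet=3 acc=0x3CF23 bytes_emitted=0
After char 3 ('N'=13): chars_in_quartet=4 acc=0xF3C8CD -> emit F3 C8 CD, reset; bytes_emitted=3
After char 4 ('R'=17): chars_in_quartet=1 acc=0x11 bytes_emitted=3
After char 5 ('R'=17): chars_in_quartet=2 acc=0x451 bytes_emitted=3
After char 6 ('V'=21): chars_in_quartet=3 acc=0x11455 bytes_emitted=3
After char 7 ('z'=51): chars_in_quartet=4 acc=0x451573 -> emit 45 15 73, reset; bytes_emitted=6
After char 8 ('p'=41): chars_in_quartet=1 acc=0x29 bytes_emitted=6
After char 9 ('k'=36): chars_in_quartet=2 acc=0xA64 bytes_emitted=6
After char 10 ('0'=52): chars_in_quartet=3 acc=0x29934 bytes_emitted=6
Padding '=': partial quartet acc=0x29934 -> emit A6 4D; bytes_emitted=8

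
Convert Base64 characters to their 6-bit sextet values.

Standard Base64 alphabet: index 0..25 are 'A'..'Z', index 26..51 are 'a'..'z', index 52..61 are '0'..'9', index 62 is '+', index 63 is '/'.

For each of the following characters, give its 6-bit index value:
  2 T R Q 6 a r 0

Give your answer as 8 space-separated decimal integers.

Answer: 54 19 17 16 58 26 43 52

Derivation:
'2': 0..9 range, 52 + ord('2') − ord('0') = 54
'T': A..Z range, ord('T') − ord('A') = 19
'R': A..Z range, ord('R') − ord('A') = 17
'Q': A..Z range, ord('Q') − ord('A') = 16
'6': 0..9 range, 52 + ord('6') − ord('0') = 58
'a': a..z range, 26 + ord('a') − ord('a') = 26
'r': a..z range, 26 + ord('r') − ord('a') = 43
'0': 0..9 range, 52 + ord('0') − ord('0') = 52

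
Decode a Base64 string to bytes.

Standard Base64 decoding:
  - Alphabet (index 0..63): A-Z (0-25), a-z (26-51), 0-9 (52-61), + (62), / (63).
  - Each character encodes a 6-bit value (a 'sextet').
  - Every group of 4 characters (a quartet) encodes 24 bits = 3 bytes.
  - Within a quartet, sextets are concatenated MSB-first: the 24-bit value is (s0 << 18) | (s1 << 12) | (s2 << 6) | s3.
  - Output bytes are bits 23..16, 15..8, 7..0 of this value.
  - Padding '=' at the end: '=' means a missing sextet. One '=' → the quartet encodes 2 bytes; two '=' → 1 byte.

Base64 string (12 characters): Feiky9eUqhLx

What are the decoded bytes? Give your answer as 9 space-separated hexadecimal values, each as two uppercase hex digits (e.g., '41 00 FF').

After char 0 ('F'=5): chars_in_quartet=1 acc=0x5 bytes_emitted=0
After char 1 ('e'=30): chars_in_quartet=2 acc=0x15E bytes_emitted=0
After char 2 ('i'=34): chars_in_quartet=3 acc=0x57A2 bytes_emitted=0
After char 3 ('k'=36): chars_in_quartet=4 acc=0x15E8A4 -> emit 15 E8 A4, reset; bytes_emitted=3
After char 4 ('y'=50): chars_in_quartet=1 acc=0x32 bytes_emitted=3
After char 5 ('9'=61): chars_in_quartet=2 acc=0xCBD bytes_emitted=3
After char 6 ('e'=30): chars_in_quartet=3 acc=0x32F5E bytes_emitted=3
After char 7 ('U'=20): chars_in_quartet=4 acc=0xCBD794 -> emit CB D7 94, reset; bytes_emitted=6
After char 8 ('q'=42): chars_in_quartet=1 acc=0x2A bytes_emitted=6
After char 9 ('h'=33): chars_in_quartet=2 acc=0xAA1 bytes_emitted=6
After char 10 ('L'=11): chars_in_quartet=3 acc=0x2A84B bytes_emitted=6
After char 11 ('x'=49): chars_in_quartet=4 acc=0xAA12F1 -> emit AA 12 F1, reset; bytes_emitted=9

Answer: 15 E8 A4 CB D7 94 AA 12 F1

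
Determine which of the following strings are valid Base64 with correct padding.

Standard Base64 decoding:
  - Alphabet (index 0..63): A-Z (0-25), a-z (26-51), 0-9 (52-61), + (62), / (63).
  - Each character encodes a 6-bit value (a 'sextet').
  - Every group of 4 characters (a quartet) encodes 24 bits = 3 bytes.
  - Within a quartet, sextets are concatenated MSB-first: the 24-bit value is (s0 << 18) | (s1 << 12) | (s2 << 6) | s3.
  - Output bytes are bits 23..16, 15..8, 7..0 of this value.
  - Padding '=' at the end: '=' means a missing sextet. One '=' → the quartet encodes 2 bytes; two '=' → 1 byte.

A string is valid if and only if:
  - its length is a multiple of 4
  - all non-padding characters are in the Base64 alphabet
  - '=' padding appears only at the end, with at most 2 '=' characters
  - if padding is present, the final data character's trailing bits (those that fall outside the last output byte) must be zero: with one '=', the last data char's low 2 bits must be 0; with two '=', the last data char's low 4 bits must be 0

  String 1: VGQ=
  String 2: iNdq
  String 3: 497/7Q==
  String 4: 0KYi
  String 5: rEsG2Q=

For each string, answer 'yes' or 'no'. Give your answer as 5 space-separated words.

String 1: 'VGQ=' → valid
String 2: 'iNdq' → valid
String 3: '497/7Q==' → valid
String 4: '0KYi' → valid
String 5: 'rEsG2Q=' → invalid (len=7 not mult of 4)

Answer: yes yes yes yes no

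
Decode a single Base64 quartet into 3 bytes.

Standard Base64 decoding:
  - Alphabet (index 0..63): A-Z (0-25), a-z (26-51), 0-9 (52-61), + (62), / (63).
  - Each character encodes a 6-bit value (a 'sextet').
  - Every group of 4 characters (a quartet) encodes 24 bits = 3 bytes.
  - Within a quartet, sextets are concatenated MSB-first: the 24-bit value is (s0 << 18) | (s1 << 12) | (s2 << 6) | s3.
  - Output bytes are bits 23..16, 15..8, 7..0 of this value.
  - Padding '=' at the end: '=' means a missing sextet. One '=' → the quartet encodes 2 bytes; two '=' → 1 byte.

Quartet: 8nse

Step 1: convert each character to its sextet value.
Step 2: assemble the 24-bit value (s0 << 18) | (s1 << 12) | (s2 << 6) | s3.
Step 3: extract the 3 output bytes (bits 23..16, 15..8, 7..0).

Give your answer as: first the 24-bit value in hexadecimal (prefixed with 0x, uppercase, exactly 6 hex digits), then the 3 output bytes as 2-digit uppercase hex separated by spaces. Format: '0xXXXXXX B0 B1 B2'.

Sextets: 8=60, n=39, s=44, e=30
24-bit: (60<<18) | (39<<12) | (44<<6) | 30
      = 0xF00000 | 0x027000 | 0x000B00 | 0x00001E
      = 0xF27B1E
Bytes: (v>>16)&0xFF=F2, (v>>8)&0xFF=7B, v&0xFF=1E

Answer: 0xF27B1E F2 7B 1E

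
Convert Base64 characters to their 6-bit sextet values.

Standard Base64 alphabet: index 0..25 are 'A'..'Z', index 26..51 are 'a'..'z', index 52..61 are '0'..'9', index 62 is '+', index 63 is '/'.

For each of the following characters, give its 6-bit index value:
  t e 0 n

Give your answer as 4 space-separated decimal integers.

't': a..z range, 26 + ord('t') − ord('a') = 45
'e': a..z range, 26 + ord('e') − ord('a') = 30
'0': 0..9 range, 52 + ord('0') − ord('0') = 52
'n': a..z range, 26 + ord('n') − ord('a') = 39

Answer: 45 30 52 39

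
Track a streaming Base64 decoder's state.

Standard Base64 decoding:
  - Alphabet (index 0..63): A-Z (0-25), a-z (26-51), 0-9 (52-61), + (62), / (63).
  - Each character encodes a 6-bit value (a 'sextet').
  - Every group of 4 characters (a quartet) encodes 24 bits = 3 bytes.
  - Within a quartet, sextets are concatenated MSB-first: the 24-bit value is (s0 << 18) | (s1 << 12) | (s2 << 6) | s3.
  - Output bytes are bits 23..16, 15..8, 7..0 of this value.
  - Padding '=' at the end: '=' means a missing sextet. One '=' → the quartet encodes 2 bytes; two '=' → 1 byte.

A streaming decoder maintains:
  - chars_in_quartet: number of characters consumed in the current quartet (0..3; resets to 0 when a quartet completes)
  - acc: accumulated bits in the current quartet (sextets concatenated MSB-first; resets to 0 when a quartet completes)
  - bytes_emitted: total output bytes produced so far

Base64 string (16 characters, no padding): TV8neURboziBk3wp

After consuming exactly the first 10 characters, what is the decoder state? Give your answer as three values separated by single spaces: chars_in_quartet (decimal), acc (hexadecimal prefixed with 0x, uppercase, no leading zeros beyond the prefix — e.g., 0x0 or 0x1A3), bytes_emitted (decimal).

Answer: 2 0xA33 6

Derivation:
After char 0 ('T'=19): chars_in_quartet=1 acc=0x13 bytes_emitted=0
After char 1 ('V'=21): chars_in_quartet=2 acc=0x4D5 bytes_emitted=0
After char 2 ('8'=60): chars_in_quartet=3 acc=0x1357C bytes_emitted=0
After char 3 ('n'=39): chars_in_quartet=4 acc=0x4D5F27 -> emit 4D 5F 27, reset; bytes_emitted=3
After char 4 ('e'=30): chars_in_quartet=1 acc=0x1E bytes_emitted=3
After char 5 ('U'=20): chars_in_quartet=2 acc=0x794 bytes_emitted=3
After char 6 ('R'=17): chars_in_quartet=3 acc=0x1E511 bytes_emitted=3
After char 7 ('b'=27): chars_in_quartet=4 acc=0x79445B -> emit 79 44 5B, reset; bytes_emitted=6
After char 8 ('o'=40): chars_in_quartet=1 acc=0x28 bytes_emitted=6
After char 9 ('z'=51): chars_in_quartet=2 acc=0xA33 bytes_emitted=6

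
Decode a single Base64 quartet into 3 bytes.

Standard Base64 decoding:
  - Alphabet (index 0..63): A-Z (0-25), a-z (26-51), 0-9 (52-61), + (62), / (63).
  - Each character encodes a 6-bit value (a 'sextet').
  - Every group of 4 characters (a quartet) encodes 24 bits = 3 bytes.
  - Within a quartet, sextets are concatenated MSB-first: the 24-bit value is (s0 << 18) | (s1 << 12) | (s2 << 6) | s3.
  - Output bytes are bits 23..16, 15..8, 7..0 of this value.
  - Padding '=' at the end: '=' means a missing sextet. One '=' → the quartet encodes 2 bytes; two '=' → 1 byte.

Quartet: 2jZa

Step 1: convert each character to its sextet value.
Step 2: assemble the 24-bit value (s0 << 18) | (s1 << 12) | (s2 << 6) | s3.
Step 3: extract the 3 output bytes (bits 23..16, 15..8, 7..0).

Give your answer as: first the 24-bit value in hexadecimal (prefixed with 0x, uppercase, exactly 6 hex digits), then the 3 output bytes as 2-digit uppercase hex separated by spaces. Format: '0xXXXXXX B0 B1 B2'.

Sextets: 2=54, j=35, Z=25, a=26
24-bit: (54<<18) | (35<<12) | (25<<6) | 26
      = 0xD80000 | 0x023000 | 0x000640 | 0x00001A
      = 0xDA365A
Bytes: (v>>16)&0xFF=DA, (v>>8)&0xFF=36, v&0xFF=5A

Answer: 0xDA365A DA 36 5A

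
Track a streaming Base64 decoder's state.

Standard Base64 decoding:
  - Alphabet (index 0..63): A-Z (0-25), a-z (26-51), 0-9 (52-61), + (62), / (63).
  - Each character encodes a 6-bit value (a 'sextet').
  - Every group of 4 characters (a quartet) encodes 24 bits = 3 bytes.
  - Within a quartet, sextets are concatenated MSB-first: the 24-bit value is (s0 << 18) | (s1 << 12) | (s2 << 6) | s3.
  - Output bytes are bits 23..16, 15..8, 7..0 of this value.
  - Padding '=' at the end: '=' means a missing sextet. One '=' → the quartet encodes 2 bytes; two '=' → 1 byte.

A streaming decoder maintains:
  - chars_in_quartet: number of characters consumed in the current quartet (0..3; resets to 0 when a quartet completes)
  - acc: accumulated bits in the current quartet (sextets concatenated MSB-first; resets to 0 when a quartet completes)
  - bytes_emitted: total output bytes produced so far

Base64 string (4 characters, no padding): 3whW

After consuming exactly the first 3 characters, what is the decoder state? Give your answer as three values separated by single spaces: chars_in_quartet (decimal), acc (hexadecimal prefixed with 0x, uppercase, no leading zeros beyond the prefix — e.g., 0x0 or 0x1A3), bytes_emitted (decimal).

After char 0 ('3'=55): chars_in_quartet=1 acc=0x37 bytes_emitted=0
After char 1 ('w'=48): chars_in_quartet=2 acc=0xDF0 bytes_emitted=0
After char 2 ('h'=33): chars_in_quartet=3 acc=0x37C21 bytes_emitted=0

Answer: 3 0x37C21 0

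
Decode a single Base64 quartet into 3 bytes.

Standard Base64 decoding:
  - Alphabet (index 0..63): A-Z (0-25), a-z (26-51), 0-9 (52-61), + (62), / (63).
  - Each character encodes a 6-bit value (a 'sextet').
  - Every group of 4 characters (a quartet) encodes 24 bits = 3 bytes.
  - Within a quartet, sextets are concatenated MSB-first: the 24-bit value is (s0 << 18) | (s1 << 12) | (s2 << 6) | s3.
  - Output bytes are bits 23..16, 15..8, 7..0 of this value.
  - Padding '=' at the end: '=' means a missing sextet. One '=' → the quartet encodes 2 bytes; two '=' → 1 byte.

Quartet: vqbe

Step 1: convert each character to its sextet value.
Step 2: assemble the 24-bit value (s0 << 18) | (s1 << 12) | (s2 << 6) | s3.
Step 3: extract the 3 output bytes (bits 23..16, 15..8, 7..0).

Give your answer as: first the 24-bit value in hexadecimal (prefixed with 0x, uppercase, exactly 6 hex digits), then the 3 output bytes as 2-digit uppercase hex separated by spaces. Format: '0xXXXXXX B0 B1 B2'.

Answer: 0xBEA6DE BE A6 DE

Derivation:
Sextets: v=47, q=42, b=27, e=30
24-bit: (47<<18) | (42<<12) | (27<<6) | 30
      = 0xBC0000 | 0x02A000 | 0x0006C0 | 0x00001E
      = 0xBEA6DE
Bytes: (v>>16)&0xFF=BE, (v>>8)&0xFF=A6, v&0xFF=DE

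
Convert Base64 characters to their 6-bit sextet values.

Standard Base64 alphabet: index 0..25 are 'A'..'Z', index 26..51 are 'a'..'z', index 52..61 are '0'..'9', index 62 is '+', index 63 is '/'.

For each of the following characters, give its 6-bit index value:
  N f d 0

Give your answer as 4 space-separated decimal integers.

Answer: 13 31 29 52

Derivation:
'N': A..Z range, ord('N') − ord('A') = 13
'f': a..z range, 26 + ord('f') − ord('a') = 31
'd': a..z range, 26 + ord('d') − ord('a') = 29
'0': 0..9 range, 52 + ord('0') − ord('0') = 52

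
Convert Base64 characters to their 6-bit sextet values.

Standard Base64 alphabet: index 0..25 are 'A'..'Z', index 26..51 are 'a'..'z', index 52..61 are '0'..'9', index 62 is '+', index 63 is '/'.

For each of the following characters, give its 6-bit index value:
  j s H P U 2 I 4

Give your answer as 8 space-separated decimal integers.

'j': a..z range, 26 + ord('j') − ord('a') = 35
's': a..z range, 26 + ord('s') − ord('a') = 44
'H': A..Z range, ord('H') − ord('A') = 7
'P': A..Z range, ord('P') − ord('A') = 15
'U': A..Z range, ord('U') − ord('A') = 20
'2': 0..9 range, 52 + ord('2') − ord('0') = 54
'I': A..Z range, ord('I') − ord('A') = 8
'4': 0..9 range, 52 + ord('4') − ord('0') = 56

Answer: 35 44 7 15 20 54 8 56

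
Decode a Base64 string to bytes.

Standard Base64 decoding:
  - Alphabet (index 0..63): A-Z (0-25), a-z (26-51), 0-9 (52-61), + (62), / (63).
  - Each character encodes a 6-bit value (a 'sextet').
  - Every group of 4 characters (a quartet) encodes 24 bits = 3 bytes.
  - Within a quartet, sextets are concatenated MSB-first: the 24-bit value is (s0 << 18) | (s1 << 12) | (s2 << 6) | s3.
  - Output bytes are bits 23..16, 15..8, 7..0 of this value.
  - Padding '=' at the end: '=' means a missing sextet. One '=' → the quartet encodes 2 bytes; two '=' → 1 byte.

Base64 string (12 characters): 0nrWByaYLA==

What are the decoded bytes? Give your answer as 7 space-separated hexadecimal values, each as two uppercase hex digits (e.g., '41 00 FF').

Answer: D2 7A D6 07 26 98 2C

Derivation:
After char 0 ('0'=52): chars_in_quartet=1 acc=0x34 bytes_emitted=0
After char 1 ('n'=39): chars_in_quartet=2 acc=0xD27 bytes_emitted=0
After char 2 ('r'=43): chars_in_quartet=3 acc=0x349EB bytes_emitted=0
After char 3 ('W'=22): chars_in_quartet=4 acc=0xD27AD6 -> emit D2 7A D6, reset; bytes_emitted=3
After char 4 ('B'=1): chars_in_quartet=1 acc=0x1 bytes_emitted=3
After char 5 ('y'=50): chars_in_quartet=2 acc=0x72 bytes_emitted=3
After char 6 ('a'=26): chars_in_quartet=3 acc=0x1C9A bytes_emitted=3
After char 7 ('Y'=24): chars_in_quartet=4 acc=0x72698 -> emit 07 26 98, reset; bytes_emitted=6
After char 8 ('L'=11): chars_in_quartet=1 acc=0xB bytes_emitted=6
After char 9 ('A'=0): chars_in_quartet=2 acc=0x2C0 bytes_emitted=6
Padding '==': partial quartet acc=0x2C0 -> emit 2C; bytes_emitted=7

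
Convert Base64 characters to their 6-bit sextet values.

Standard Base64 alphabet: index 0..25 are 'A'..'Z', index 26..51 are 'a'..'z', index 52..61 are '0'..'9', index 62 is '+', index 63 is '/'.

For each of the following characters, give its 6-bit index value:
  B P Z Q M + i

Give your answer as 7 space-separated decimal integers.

Answer: 1 15 25 16 12 62 34

Derivation:
'B': A..Z range, ord('B') − ord('A') = 1
'P': A..Z range, ord('P') − ord('A') = 15
'Z': A..Z range, ord('Z') − ord('A') = 25
'Q': A..Z range, ord('Q') − ord('A') = 16
'M': A..Z range, ord('M') − ord('A') = 12
'+': index 62
'i': a..z range, 26 + ord('i') − ord('a') = 34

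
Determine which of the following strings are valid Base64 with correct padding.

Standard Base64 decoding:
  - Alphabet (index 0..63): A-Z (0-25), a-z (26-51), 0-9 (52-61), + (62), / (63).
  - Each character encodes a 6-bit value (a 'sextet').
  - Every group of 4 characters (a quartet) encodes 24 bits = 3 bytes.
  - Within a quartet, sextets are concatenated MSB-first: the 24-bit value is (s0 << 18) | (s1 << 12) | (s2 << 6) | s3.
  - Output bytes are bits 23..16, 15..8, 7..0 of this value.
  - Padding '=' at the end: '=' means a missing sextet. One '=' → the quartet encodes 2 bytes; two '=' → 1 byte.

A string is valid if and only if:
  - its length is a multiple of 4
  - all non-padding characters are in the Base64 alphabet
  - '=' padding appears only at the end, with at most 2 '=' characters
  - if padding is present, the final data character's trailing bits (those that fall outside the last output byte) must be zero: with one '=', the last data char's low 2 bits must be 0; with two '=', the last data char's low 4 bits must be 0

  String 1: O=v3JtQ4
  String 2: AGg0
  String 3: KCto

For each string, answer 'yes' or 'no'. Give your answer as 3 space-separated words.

String 1: 'O=v3JtQ4' → invalid (bad char(s): ['=']; '=' in middle)
String 2: 'AGg0' → valid
String 3: 'KCto' → valid

Answer: no yes yes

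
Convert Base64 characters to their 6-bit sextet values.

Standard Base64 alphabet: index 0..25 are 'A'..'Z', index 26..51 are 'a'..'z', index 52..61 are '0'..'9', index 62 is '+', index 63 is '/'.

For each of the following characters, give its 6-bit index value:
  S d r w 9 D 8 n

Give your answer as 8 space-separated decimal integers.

'S': A..Z range, ord('S') − ord('A') = 18
'd': a..z range, 26 + ord('d') − ord('a') = 29
'r': a..z range, 26 + ord('r') − ord('a') = 43
'w': a..z range, 26 + ord('w') − ord('a') = 48
'9': 0..9 range, 52 + ord('9') − ord('0') = 61
'D': A..Z range, ord('D') − ord('A') = 3
'8': 0..9 range, 52 + ord('8') − ord('0') = 60
'n': a..z range, 26 + ord('n') − ord('a') = 39

Answer: 18 29 43 48 61 3 60 39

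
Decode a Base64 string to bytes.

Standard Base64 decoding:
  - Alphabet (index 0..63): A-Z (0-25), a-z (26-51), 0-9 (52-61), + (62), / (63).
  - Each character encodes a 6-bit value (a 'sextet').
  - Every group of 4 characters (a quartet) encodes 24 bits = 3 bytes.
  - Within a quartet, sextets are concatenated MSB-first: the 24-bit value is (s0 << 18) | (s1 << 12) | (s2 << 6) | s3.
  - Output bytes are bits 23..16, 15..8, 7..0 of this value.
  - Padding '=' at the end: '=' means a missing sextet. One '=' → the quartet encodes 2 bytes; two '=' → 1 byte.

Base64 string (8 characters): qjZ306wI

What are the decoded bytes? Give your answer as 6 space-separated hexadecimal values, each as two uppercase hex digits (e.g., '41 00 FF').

Answer: AA 36 77 D3 AC 08

Derivation:
After char 0 ('q'=42): chars_in_quartet=1 acc=0x2A bytes_emitted=0
After char 1 ('j'=35): chars_in_quartet=2 acc=0xAA3 bytes_emitted=0
After char 2 ('Z'=25): chars_in_quartet=3 acc=0x2A8D9 bytes_emitted=0
After char 3 ('3'=55): chars_in_quartet=4 acc=0xAA3677 -> emit AA 36 77, reset; bytes_emitted=3
After char 4 ('0'=52): chars_in_quartet=1 acc=0x34 bytes_emitted=3
After char 5 ('6'=58): chars_in_quartet=2 acc=0xD3A bytes_emitted=3
After char 6 ('w'=48): chars_in_quartet=3 acc=0x34EB0 bytes_emitted=3
After char 7 ('I'=8): chars_in_quartet=4 acc=0xD3AC08 -> emit D3 AC 08, reset; bytes_emitted=6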